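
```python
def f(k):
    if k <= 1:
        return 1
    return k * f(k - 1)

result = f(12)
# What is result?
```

f(12) = 12 * 11 * 10 * 9 * 8 * 7 * 6 * 5 * 4 * 3 * 2 * 1 = 479001600

Answer: 479001600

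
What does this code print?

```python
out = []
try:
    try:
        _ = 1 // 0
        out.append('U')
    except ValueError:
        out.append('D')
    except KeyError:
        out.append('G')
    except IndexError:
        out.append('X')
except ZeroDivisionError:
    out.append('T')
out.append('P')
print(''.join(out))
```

Execution trace: 'T' (outer except ZeroDivisionError) → 'P' (after the try/except). Output: TP

Answer: TP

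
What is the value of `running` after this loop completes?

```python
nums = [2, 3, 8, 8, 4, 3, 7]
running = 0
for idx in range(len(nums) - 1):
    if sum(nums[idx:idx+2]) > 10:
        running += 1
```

Count windows with sum > 10
`running` takes the values: 0 → 1 → 2 → 3

Answer: 3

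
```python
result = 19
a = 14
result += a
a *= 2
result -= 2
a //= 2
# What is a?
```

Trace:
`result = 19` → result = 19
`a = 14` → a = 14
`result += a` → result = 33
`a *= 2` → a = 28
`result -= 2` → result = 31
`a //= 2` → a = 14
So a = 14

Answer: 14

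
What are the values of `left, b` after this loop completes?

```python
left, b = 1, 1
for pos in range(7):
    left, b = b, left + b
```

Fibonacci: after 7 iterations
`left, b` takes the values: (1, 1) → (1, 2) → (2, 3) → (3, 5) → (5, 8) → (8, 13) → (13, 21) → (21, 34)

Answer: 21, 34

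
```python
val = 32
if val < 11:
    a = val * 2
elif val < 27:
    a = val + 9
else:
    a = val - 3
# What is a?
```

Trace:
`val = 32` → val = 32
`if val < 11: ...` → val < 11 is False, val < 27 is False, take else branch → a = 29
So a = 29

Answer: 29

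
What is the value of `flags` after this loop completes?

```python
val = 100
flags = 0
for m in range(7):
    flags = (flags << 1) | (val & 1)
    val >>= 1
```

Reverse lowest 7 bits of 100
`flags` takes the values: 0 → 1 → 2 → 4 → 9 → 19

Answer: 19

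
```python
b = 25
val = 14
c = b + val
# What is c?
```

Trace:
`b = 25` → b = 25
`val = 14` → val = 14
`c = b + val` → c = 39
So c = 39

Answer: 39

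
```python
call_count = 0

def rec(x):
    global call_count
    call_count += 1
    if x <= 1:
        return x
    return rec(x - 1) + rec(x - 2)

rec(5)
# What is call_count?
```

Calls(x) = 1 + Calls(x-1) + Calls(x-2); Calls(0)=Calls(1)=1. For x=5 this gives 15.

Answer: 15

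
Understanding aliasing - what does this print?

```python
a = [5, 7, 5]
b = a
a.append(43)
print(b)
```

Key concept: basic list aliasing.
Step by step:
`a = [5, 7, 5]` → a = [5, 7, 5]
`b = a` → b = [5, 7, 5] (same object as a)
`a.append(43)` → a = [5, 7, 5, 43] (same object as b); b = [5, 7, 5, 43] (same object as a)
`print(b)` → prints [5, 7, 5, 43]

Answer: [5, 7, 5, 43]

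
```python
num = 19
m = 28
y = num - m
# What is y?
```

Trace:
`num = 19` → num = 19
`m = 28` → m = 28
`y = num - m` → y = -9
So y = -9

Answer: -9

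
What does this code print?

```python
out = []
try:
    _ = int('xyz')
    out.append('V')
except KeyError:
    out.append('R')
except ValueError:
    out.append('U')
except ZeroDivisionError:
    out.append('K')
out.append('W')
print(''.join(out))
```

Execution trace: 'U' (except ValueError) → 'W' (after the try/except). Output: UW

Answer: UW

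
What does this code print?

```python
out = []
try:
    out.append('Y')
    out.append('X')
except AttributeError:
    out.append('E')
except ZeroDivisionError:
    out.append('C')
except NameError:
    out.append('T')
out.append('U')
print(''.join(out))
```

Execution trace: 'Y' (try body) → 'X' (try body, no exception) → 'U' (after the try/except). Output: YXU

Answer: YXU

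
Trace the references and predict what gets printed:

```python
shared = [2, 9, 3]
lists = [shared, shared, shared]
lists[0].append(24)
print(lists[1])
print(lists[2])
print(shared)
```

Key concept: list of same reference.
Step by step:
`shared = [2, 9, 3]` → shared = [2, 9, 3]
`lists = [shared, shared, shared]` → lists = [[2, 9, 3], [2, 9, 3], [2, 9, 3]]
`lists[0].append(24)` → shared = [2, 9, 3, 24]; lists = [[2, 9, 3, 24], [2, 9, 3, 24], [2, 9, 3, 24]]
`print(lists[1])` → prints [2, 9, 3, 24]
`print(lists[2])` → prints [2, 9, 3, 24]
`print(shared)` → prints [2, 9, 3, 24]

Answer:
[2, 9, 3, 24]
[2, 9, 3, 24]
[2, 9, 3, 24]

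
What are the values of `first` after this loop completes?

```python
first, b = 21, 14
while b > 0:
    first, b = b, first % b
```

GCD of 21 and 14
`first` takes the values: 21 → 14 → 7

Answer: 7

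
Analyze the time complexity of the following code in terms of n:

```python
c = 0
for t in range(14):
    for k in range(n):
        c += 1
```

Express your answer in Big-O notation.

Each loop level contributes: 1 × n. Multiplying the contributions gives O(n).

Answer: O(n)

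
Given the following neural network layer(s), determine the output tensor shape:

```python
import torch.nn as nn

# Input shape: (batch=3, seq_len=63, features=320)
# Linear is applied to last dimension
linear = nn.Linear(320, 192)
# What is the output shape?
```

Input: (3, 63, 320) -> Output: (3, 63, 192)

Answer: (3, 63, 192)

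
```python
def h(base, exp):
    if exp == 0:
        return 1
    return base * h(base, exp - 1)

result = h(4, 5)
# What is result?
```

h(4, 5) = 4 * 4 * 4 * 4 * 4 = 1024

Answer: 1024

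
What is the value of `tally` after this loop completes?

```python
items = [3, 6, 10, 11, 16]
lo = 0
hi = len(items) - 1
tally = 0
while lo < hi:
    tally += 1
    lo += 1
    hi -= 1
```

Iterations until pointers meet (list length 5)
`tally` takes the values: 0 → 1 → 2

Answer: 2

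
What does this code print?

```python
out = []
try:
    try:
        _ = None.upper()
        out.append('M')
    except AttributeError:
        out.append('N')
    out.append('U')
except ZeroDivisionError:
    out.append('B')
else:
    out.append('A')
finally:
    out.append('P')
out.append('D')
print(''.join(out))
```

Execution trace: 'N' (inner except AttributeError) → 'U' (try body, no exception) → 'A' (else) → 'P' (finally) → 'D' (after the try/except). Output: NUAPD

Answer: NUAPD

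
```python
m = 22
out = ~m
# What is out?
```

Trace:
`m = 22` → m = 22
`out = ~m` → out = -23
So out = -23

Answer: -23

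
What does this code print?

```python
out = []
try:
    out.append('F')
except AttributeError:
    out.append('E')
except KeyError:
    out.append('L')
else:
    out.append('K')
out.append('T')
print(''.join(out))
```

Execution trace: 'F' (try body, no exception) → 'K' (else) → 'T' (after the try/except). Output: FKT

Answer: FKT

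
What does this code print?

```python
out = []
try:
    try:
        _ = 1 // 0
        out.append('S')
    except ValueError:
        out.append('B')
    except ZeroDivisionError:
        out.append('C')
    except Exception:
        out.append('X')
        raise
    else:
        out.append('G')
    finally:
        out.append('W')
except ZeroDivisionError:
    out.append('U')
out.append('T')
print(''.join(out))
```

Execution trace: 'C' (inner except ZeroDivisionError) → 'W' (inner finally) → 'T' (after the try/except). Output: CWT

Answer: CWT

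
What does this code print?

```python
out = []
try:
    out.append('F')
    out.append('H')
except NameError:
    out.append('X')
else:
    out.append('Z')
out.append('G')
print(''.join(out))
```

Execution trace: 'F' (try body) → 'H' (try body, no exception) → 'Z' (else) → 'G' (after the try/except). Output: FHZG

Answer: FHZG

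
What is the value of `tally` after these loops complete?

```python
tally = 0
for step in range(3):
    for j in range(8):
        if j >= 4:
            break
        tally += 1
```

Inner breaks at 4, outer runs 3 times
`tally` takes the values: 0 → 1 → 2 → 3 → 4 → 5 → 6 → 7 → 8 → 9 → 10 → 11 → 12

Answer: 12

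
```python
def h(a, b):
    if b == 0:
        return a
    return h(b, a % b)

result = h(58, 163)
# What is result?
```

h(58, 163) -> h(163, 58) -> h(58, 47) -> h(47, 11) -> h(11, 3) -> h(3, 2) -> h(2, 1) -> h(1, 0) -> 1

Answer: 1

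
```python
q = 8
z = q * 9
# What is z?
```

Trace:
`q = 8` → q = 8
`z = q * 9` → z = 72
So z = 72

Answer: 72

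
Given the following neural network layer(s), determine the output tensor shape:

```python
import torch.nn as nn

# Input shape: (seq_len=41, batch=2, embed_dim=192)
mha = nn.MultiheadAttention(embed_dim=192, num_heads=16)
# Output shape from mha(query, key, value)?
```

Input: (41, 2, 192) -> Output: (41, 2, 192)

Answer: (41, 2, 192)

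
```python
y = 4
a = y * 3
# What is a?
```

Trace:
`y = 4` → y = 4
`a = y * 3` → a = 12
So a = 12

Answer: 12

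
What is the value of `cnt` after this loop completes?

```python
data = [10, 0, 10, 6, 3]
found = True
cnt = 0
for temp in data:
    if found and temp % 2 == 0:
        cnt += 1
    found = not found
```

Count even values at even positions
`cnt` takes the values: 0 → 1 → 2

Answer: 2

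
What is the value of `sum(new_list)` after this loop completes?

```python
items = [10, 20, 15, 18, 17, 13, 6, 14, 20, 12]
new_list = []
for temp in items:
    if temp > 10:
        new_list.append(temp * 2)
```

Sum of doubled values > 10
`new_list` takes the values: [] → [40] → [40, 30] → [40, 30, 36] → [40, 30, 36, 34] → [40, 30, 36, 34, 26] → [40, 30, 36, 34, 26, 28] → [40, 30, 36, 34, 26, 28, 40] → [40, 30, 36, 34, 26, 28, 40, 24]
So `sum(new_list)` = 258

Answer: 258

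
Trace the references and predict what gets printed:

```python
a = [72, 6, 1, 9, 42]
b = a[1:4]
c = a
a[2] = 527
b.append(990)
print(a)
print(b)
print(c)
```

Key concept: slice vs alias.
Step by step:
`a = [72, 6, 1, 9, 42]` → a = [72, 6, 1, 9, 42]
`b = a[1:4]` → b = [6, 1, 9]
`c = a` → c = [72, 6, 1, 9, 42] (same object as a)
`a[2] = 527` → a = [72, 6, 527, 9, 42] (same object as c); c = [72, 6, 527, 9, 42] (same object as a)
`b.append(990)` → b = [6, 1, 9, 990]
`print(a)` → prints [72, 6, 527, 9, 42]
`print(b)` → prints [6, 1, 9, 990]
`print(c)` → prints [72, 6, 527, 9, 42]

Answer:
[72, 6, 527, 9, 42]
[6, 1, 9, 990]
[72, 6, 527, 9, 42]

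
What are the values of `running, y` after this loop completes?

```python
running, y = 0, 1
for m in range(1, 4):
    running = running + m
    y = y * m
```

Sum and factorial of 1 to 3
`running, y` takes the values: (0, 1) → (1, 1) → (3, 1) → (3, 2) → (6, 2) → (6, 6)

Answer: 6, 6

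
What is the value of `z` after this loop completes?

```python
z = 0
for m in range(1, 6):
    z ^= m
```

XOR of 1 to 5
`z` takes the values: 0 → 1 → 3 → 0 → 4 → 1

Answer: 1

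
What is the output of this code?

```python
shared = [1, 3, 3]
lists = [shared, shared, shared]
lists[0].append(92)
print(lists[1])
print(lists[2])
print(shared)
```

Key concept: list of same reference.
Step by step:
`shared = [1, 3, 3]` → shared = [1, 3, 3]
`lists = [shared, shared, shared]` → lists = [[1, 3, 3], [1, 3, 3], [1, 3, 3]]
`lists[0].append(92)` → shared = [1, 3, 3, 92]; lists = [[1, 3, 3, 92], [1, 3, 3, 92], [1, 3, 3, 92]]
`print(lists[1])` → prints [1, 3, 3, 92]
`print(lists[2])` → prints [1, 3, 3, 92]
`print(shared)` → prints [1, 3, 3, 92]

Answer:
[1, 3, 3, 92]
[1, 3, 3, 92]
[1, 3, 3, 92]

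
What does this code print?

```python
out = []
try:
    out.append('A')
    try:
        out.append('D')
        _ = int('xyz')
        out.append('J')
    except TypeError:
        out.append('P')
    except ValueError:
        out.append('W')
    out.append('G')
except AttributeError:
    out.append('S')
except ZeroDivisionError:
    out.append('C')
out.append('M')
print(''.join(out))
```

Execution trace: 'A' (try body) → 'D' (inner try body) → 'W' (inner except ValueError) → 'G' (try body, no exception) → 'M' (after the try/except). Output: ADWGM

Answer: ADWGM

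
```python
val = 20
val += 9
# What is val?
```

Trace:
`val = 20` → val = 20
`val += 9` → val = 29
So val = 29

Answer: 29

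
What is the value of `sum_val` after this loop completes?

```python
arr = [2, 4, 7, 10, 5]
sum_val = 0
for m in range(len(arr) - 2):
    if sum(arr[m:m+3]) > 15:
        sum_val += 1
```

Count windows with sum > 15
`sum_val` takes the values: 0 → 1 → 2

Answer: 2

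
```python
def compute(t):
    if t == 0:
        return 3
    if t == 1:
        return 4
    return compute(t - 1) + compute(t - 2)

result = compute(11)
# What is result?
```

Build up from base cases: compute(0)=3, compute(1)=4, compute(2)=7, compute(3)=11, compute(4)=18, compute(5)=29, compute(6)=47, ..., compute(11)=521

Answer: 521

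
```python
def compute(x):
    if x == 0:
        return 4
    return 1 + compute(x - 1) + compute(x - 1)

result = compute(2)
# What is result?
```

compute(x) = 1 + 2·compute(x-1), compute(0)=4. Closed form: (4+1)·2^2 - 1 = 19.

Answer: 19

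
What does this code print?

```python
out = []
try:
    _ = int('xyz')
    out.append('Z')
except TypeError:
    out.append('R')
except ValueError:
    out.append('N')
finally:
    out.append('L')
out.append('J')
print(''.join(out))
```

Execution trace: 'N' (except ValueError) → 'L' (finally) → 'J' (after the try/except). Output: NLJ

Answer: NLJ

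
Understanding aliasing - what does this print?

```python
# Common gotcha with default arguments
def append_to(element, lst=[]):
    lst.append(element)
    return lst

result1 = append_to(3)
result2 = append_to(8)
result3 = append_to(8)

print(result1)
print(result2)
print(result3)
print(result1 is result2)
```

Key concept: mutable default argument gotcha.
Step by step:
`result1 = append_to(3)` → result1 = [3]
`result2 = append_to(8)` → result1 = [3, 8] (same object as result2); result2 = [3, 8] (same object as result1)
`result3 = append_to(8)` → result1 = [3, 8, 8] (same object as result2, result3); result2 = [3, 8, 8] (same object as result1, result3); result3 = [3, 8, 8] (same object as result1, result2)
`print(result1)` → prints [3, 8, 8]
`print(result2)` → prints [3, 8, 8]
`print(result3)` → prints [3, 8, 8]
`print(result1 is result2)` → prints True

Answer:
[3, 8, 8]
[3, 8, 8]
[3, 8, 8]
True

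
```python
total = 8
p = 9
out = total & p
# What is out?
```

Trace:
`total = 8` → total = 8
`p = 9` → p = 9
`out = total & p` → out = 8
So out = 8

Answer: 8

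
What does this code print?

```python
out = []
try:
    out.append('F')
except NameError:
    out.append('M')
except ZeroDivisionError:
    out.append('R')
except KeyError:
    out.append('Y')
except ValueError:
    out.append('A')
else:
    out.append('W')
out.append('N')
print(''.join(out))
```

Execution trace: 'F' (try body, no exception) → 'W' (else) → 'N' (after the try/except). Output: FWN

Answer: FWN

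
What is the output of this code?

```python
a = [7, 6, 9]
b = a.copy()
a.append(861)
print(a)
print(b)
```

Key concept: list.copy() creates independent copy.
Step by step:
`a = [7, 6, 9]` → a = [7, 6, 9]
`b = a.copy()` → b = [7, 6, 9]
`a.append(861)` → a = [7, 6, 9, 861]
`print(a)` → prints [7, 6, 9, 861]
`print(b)` → prints [7, 6, 9]

Answer:
[7, 6, 9, 861]
[7, 6, 9]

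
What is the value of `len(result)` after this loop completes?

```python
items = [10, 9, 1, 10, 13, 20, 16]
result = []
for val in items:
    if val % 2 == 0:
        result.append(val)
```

Count even numbers in [10, 9, 1, 10, 13, 20, 16]
`result` takes the values: [] → [10] → [10, 10] → [10, 10, 20] → [10, 10, 20, 16]
So `len(result)` = 4

Answer: 4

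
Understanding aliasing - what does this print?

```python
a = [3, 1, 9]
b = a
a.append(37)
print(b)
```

Key concept: basic list aliasing.
Step by step:
`a = [3, 1, 9]` → a = [3, 1, 9]
`b = a` → b = [3, 1, 9] (same object as a)
`a.append(37)` → a = [3, 1, 9, 37] (same object as b); b = [3, 1, 9, 37] (same object as a)
`print(b)` → prints [3, 1, 9, 37]

Answer: [3, 1, 9, 37]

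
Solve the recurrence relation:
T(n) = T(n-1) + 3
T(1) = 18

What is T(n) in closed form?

Unrolling: T(n) = T(1) + 3·(n-1) = 18 + 3(n-1) = 3n + 15.

Answer: T(n) = 3n + 15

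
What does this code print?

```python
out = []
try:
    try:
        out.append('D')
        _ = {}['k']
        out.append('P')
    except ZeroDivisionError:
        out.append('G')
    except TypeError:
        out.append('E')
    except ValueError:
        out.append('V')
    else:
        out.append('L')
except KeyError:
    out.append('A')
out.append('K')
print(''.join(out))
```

Execution trace: 'D' (try body) → 'A' (outer except KeyError) → 'K' (after the try/except). Output: DAK

Answer: DAK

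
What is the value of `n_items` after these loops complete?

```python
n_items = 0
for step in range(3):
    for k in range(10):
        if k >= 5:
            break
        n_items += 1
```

Inner breaks at 5, outer runs 3 times
`n_items` takes the values: 0 → 1 → 2 → 3 → 4 → 5 → 6 → 7 → 8 → 9 → 10 → 11 → 12 → 13 → 14 → 15

Answer: 15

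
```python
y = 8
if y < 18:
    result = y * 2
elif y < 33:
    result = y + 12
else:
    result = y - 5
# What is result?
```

Trace:
`y = 8` → y = 8
`if y < 18: ...` → y < 18 is True → result = 16
So result = 16

Answer: 16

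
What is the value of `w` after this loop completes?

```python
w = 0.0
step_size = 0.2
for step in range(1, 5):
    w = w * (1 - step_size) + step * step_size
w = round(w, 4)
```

Moving average with lr=0.2
`w` takes the values: 0.0 → 0.2 → 0.56 → 1.048 → 1.6384

Answer: 1.6384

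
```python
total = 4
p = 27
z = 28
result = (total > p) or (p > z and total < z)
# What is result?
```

Trace:
`total = 4` → total = 4
`p = 27` → p = 27
`z = 28` → z = 28
`result = (total > p) or (p > z and total < z)` → result = False
So result = False

Answer: False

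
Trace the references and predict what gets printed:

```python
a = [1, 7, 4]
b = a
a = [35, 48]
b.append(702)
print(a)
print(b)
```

Key concept: rebinding vs mutation: a is rebound to a new list, b still points at the original.
Step by step:
`a = [1, 7, 4]` → a = [1, 7, 4]
`b = a` → b = [1, 7, 4] (same object as a)
`a = [35, 48]` → a = [35, 48]
`b.append(702)` → b = [1, 7, 4, 702]
`print(a)` → prints [35, 48]
`print(b)` → prints [1, 7, 4, 702]

Answer:
[35, 48]
[1, 7, 4, 702]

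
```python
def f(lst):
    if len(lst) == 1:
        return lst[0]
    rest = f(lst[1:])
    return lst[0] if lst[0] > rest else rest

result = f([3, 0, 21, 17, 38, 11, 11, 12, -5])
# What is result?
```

Recursive max over [3, 0, 21, 17, 38, 11, 11, 12, -5] = 38

Answer: 38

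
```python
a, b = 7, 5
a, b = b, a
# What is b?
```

Trace:
`a, b = 7, 5` → a = 7; b = 5
`a, b = b, a` → a = 5; b = 7
So b = 7

Answer: 7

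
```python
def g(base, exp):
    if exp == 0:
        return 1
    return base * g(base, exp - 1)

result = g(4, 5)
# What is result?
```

g(4, 5) = 4 * 4 * 4 * 4 * 4 = 1024

Answer: 1024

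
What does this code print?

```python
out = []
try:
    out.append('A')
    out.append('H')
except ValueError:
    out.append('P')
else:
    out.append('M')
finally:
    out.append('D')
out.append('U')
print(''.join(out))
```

Execution trace: 'A' (try body) → 'H' (try body, no exception) → 'M' (else) → 'D' (finally) → 'U' (after the try/except). Output: AHMDU

Answer: AHMDU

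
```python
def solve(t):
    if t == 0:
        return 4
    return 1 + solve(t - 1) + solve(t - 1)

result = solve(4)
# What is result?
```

solve(t) = 1 + 2·solve(t-1), solve(0)=4. Closed form: (4+1)·2^4 - 1 = 79.

Answer: 79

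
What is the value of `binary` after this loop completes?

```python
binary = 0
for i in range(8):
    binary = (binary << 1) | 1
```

Build 8 consecutive 1-bits: 0b11111111
`binary` takes the values: 0 → 1 → 3 → 7 → 15 → 31 → 63 → 127 → 255

Answer: 255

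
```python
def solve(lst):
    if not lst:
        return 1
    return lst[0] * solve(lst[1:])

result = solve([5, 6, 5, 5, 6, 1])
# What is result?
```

Product over [5, 6, 5, 5, 6, 1] = 5 * 6 * 5 * 5 * 6 * 1 = 4500

Answer: 4500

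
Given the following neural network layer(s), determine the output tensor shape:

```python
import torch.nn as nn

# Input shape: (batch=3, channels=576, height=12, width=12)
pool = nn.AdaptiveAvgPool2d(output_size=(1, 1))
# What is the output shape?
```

Input: (3, 576, 12, 12) -> Output: (3, 576, 1, 1)

Answer: (3, 576, 1, 1)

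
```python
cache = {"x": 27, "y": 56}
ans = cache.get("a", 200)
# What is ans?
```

Trace:
`cache = {"x": 27, "y": 56}` → cache = {'x': 27, 'y': 56}
`ans = cache.get("a", 200)` → ans = 200
So ans = 200

Answer: 200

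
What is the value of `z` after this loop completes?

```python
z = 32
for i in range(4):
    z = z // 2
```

Halve 4 times: 32 // 2^4 = 2
`z` takes the values: 32 → 16 → 8 → 4 → 2

Answer: 2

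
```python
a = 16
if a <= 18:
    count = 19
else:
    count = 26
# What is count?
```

Trace:
`a = 16` → a = 16
`if a <= 18: ...` → a <= 18 is True → count = 19
So count = 19

Answer: 19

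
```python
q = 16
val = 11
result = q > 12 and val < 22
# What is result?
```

Trace:
`q = 16` → q = 16
`val = 11` → val = 11
`result = q > 12 and val < 22` → result = True
So result = True

Answer: True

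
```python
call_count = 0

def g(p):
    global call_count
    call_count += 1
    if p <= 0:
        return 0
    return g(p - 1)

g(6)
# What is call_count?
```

Linear recursion stepping by 1: 7 calls from p=6 down to ≤0.

Answer: 7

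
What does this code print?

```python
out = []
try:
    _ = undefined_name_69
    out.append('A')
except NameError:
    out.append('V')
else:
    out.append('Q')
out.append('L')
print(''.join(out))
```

Execution trace: 'V' (except NameError) → 'L' (after the try/except). Output: VL

Answer: VL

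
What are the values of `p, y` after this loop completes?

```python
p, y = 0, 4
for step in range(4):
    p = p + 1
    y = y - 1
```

p goes 0→4, y goes 4→0
`p, y` takes the values: (0, 4) → (1, 4) → (1, 3) → (2, 3) → (2, 2) → (3, 2) → (3, 1) → (4, 1) → (4, 0)

Answer: 4, 0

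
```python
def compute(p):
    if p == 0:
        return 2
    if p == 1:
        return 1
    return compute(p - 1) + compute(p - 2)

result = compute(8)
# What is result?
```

Build up from base cases: compute(0)=2, compute(1)=1, compute(2)=3, compute(3)=4, compute(4)=7, compute(5)=11, compute(6)=18, ..., compute(8)=47

Answer: 47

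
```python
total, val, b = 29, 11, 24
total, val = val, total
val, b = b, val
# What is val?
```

Trace:
`total, val, b = 29, 11, 24` → total = 29; val = 11; b = 24
`total, val = val, total` → total = 11; val = 29
`val, b = b, val` → val = 24; b = 29
So val = 24

Answer: 24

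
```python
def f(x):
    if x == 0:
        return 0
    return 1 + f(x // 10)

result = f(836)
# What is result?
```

Count of digits of 836: 3

Answer: 3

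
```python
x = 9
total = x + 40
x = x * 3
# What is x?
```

Trace:
`x = 9` → x = 9
`total = x + 40` → total = 49
`x = x * 3` → x = 27
So x = 27

Answer: 27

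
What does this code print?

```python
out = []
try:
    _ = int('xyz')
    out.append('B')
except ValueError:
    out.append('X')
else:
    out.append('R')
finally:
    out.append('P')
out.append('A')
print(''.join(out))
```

Execution trace: 'X' (except ValueError) → 'P' (finally) → 'A' (after the try/except). Output: XPA

Answer: XPA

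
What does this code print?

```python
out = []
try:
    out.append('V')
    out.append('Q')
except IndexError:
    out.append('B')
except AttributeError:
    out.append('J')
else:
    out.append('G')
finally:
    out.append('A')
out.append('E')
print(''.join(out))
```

Execution trace: 'V' (try body) → 'Q' (try body, no exception) → 'G' (else) → 'A' (finally) → 'E' (after the try/except). Output: VQGAE

Answer: VQGAE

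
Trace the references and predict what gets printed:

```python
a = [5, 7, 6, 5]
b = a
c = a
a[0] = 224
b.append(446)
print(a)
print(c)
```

Key concept: multiple aliases.
Step by step:
`a = [5, 7, 6, 5]` → a = [5, 7, 6, 5]
`b = a` → b = [5, 7, 6, 5] (same object as a)
`c = a` → c = [5, 7, 6, 5] (same object as a, b)
`a[0] = 224` → a = [224, 7, 6, 5] (same object as b, c); b = [224, 7, 6, 5] (same object as a, c); c = [224, 7, 6, 5] (same object as a, b)
`b.append(446)` → a = [224, 7, 6, 5, 446] (same object as b, c); b = [224, 7, 6, 5, 446] (same object as a, c); c = [224, 7, 6, 5, 446] (same object as a, b)
`print(a)` → prints [224, 7, 6, 5, 446]
`print(c)` → prints [224, 7, 6, 5, 446]

Answer:
[224, 7, 6, 5, 446]
[224, 7, 6, 5, 446]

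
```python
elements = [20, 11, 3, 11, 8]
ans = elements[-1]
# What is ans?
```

Trace:
`elements = [20, 11, 3, 11, 8]` → elements = [20, 11, 3, 11, 8]
`ans = elements[-1]` → ans = 8
So ans = 8

Answer: 8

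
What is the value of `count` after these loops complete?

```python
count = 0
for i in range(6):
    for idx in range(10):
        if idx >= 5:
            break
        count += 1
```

Inner breaks at 5, outer runs 6 times
`count` takes the values: 0 → 1 → 2 → 3 → 4 → 5 → 6 → 7 → 8 → 9 → 10 → 11 → 12 → 13 → 14 → 15 → 16 → 17 → 18 → 19 → 20 → 21 → 22 → 23 → 24 → 25 → 26 → 27 → 28 → 29 → 30

Answer: 30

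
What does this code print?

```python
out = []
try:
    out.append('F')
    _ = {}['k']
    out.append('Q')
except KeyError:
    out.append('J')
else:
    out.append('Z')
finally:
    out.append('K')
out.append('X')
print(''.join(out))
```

Execution trace: 'F' (try body) → 'J' (except KeyError) → 'K' (finally) → 'X' (after the try/except). Output: FJKX

Answer: FJKX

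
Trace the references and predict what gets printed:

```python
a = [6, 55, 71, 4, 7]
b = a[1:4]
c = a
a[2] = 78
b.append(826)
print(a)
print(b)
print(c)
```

Key concept: slice vs alias.
Step by step:
`a = [6, 55, 71, 4, 7]` → a = [6, 55, 71, 4, 7]
`b = a[1:4]` → b = [55, 71, 4]
`c = a` → c = [6, 55, 71, 4, 7] (same object as a)
`a[2] = 78` → a = [6, 55, 78, 4, 7] (same object as c); c = [6, 55, 78, 4, 7] (same object as a)
`b.append(826)` → b = [55, 71, 4, 826]
`print(a)` → prints [6, 55, 78, 4, 7]
`print(b)` → prints [55, 71, 4, 826]
`print(c)` → prints [6, 55, 78, 4, 7]

Answer:
[6, 55, 78, 4, 7]
[55, 71, 4, 826]
[6, 55, 78, 4, 7]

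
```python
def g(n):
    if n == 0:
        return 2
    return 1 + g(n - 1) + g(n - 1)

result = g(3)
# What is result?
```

g(n) = 1 + 2·g(n-1), g(0)=2. Closed form: (2+1)·2^3 - 1 = 23.

Answer: 23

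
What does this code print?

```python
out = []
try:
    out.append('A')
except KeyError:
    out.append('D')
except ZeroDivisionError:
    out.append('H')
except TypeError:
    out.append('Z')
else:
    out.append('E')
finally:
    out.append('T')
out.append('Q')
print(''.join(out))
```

Execution trace: 'A' (try body, no exception) → 'E' (else) → 'T' (finally) → 'Q' (after the try/except). Output: AETQ

Answer: AETQ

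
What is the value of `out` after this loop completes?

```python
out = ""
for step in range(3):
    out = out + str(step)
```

Concatenate digits 0 to 2
`out` takes the values: "" → "0" → "01" → "012"

Answer: "012"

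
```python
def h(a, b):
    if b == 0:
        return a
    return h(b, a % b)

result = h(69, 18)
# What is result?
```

h(69, 18) -> h(18, 15) -> h(15, 3) -> h(3, 0) -> 3

Answer: 3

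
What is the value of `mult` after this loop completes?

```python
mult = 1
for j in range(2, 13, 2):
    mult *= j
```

Product of even numbers 2 to 12
`mult` takes the values: 1 → 2 → 8 → 48 → 384 → 3840 → 46080

Answer: 46080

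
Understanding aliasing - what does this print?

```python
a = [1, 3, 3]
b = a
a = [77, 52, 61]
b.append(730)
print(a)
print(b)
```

Key concept: rebinding vs mutation: a is rebound to a new list, b still points at the original.
Step by step:
`a = [1, 3, 3]` → a = [1, 3, 3]
`b = a` → b = [1, 3, 3] (same object as a)
`a = [77, 52, 61]` → a = [77, 52, 61]
`b.append(730)` → b = [1, 3, 3, 730]
`print(a)` → prints [77, 52, 61]
`print(b)` → prints [1, 3, 3, 730]

Answer:
[77, 52, 61]
[1, 3, 3, 730]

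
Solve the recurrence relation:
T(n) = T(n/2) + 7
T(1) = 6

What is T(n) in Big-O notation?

Each step divides n by 2 and adds 7. After log_2(n) steps we reach T(1)=6. So T(n) = 7·log_2(n) + 6 = O(log n).

Answer: O(log n)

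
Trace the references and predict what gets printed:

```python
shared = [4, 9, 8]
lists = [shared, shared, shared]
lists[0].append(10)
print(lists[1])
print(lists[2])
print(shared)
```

Key concept: list of same reference.
Step by step:
`shared = [4, 9, 8]` → shared = [4, 9, 8]
`lists = [shared, shared, shared]` → lists = [[4, 9, 8], [4, 9, 8], [4, 9, 8]]
`lists[0].append(10)` → shared = [4, 9, 8, 10]; lists = [[4, 9, 8, 10], [4, 9, 8, 10], [4, 9, 8, 10]]
`print(lists[1])` → prints [4, 9, 8, 10]
`print(lists[2])` → prints [4, 9, 8, 10]
`print(shared)` → prints [4, 9, 8, 10]

Answer:
[4, 9, 8, 10]
[4, 9, 8, 10]
[4, 9, 8, 10]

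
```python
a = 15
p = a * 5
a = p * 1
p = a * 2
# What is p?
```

Trace:
`a = 15` → a = 15
`p = a * 5` → p = 75
`a = p * 1` → a = 75
`p = a * 2` → p = 150
So p = 150

Answer: 150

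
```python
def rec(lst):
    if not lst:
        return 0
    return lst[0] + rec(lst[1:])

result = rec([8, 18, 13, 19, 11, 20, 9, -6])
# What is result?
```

8 + 18 + 13 + 19 + 11 + 20 + 9 + (-6) + 0 = 92

Answer: 92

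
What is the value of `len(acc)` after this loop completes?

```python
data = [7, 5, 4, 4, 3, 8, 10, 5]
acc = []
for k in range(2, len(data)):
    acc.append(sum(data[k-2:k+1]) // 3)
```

Number of 3-element averages
`acc` takes the values: [] → [5] → [5, 4] → [5, 4, 3] → [5, 4, 3, 5] → [5, 4, 3, 5, 7] → [5, 4, 3, 5, 7, 7]
So `len(acc)` = 6

Answer: 6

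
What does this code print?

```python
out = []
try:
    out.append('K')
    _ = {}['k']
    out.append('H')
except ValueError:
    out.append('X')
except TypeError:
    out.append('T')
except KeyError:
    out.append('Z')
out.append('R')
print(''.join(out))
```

Execution trace: 'K' (try body) → 'Z' (except KeyError) → 'R' (after the try/except). Output: KZR

Answer: KZR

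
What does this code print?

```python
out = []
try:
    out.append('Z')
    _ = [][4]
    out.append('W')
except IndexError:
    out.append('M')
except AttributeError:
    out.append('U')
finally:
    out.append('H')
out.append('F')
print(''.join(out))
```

Execution trace: 'Z' (try body) → 'M' (except IndexError) → 'H' (finally) → 'F' (after the try/except). Output: ZMHF

Answer: ZMHF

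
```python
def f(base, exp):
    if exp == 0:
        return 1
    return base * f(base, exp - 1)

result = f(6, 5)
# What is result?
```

f(6, 5) = 6 * 6 * 6 * 6 * 6 = 7776

Answer: 7776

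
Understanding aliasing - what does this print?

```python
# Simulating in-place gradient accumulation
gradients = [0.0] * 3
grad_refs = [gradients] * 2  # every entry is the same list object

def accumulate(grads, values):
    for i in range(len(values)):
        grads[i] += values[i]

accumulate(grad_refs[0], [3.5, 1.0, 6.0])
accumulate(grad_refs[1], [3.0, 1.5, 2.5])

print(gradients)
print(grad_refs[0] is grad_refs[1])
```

Key concept: gradient accumulation aliasing.
Step by step:
`gradients = [0.0] * 3` → gradients = [0.0, 0.0, 0.0]
`grad_refs = [gradients] * 2` → grad_refs = [[0.0, 0.0, 0.0], [0.0, 0.0, 0.0]]
`accumulate(grad_refs[0], [3.5, 1.0, 6.0])` → gradients = [3.5, 1.0, 6.0]; grad_refs = [[3.5, 1.0, 6.0], [3.5, 1.0, 6.0]]
`accumulate(grad_refs[1], [3.0, 1.5, 2.5])` → gradients = [6.5, 2.5, 8.5]; grad_refs = [[6.5, 2.5, 8.5], [6.5, 2.5, 8.5]]
`print(gradients)` → prints [6.5, 2.5, 8.5]
`print(grad_refs[0] is grad_refs[1])` → prints True

Answer:
[6.5, 2.5, 8.5]
True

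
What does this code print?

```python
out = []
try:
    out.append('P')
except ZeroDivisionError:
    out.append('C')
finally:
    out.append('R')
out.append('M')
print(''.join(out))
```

Execution trace: 'P' (try body, no exception) → 'R' (finally) → 'M' (after the try/except). Output: PRM

Answer: PRM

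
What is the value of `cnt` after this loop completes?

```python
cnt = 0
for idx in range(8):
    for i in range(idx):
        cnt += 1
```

Triangle number: 0+1+2+...+7
`cnt` takes the values: 0 → 1 → 2 → 3 → 4 → 5 → 6 → 7 → 8 → 9 → 10 → 11 → 12 → 13 → 14 → 15 → 16 → 17 → 18 → 19 → 20 → 21 → 22 → 23 → 24 → 25 → 26 → 27 → 28

Answer: 28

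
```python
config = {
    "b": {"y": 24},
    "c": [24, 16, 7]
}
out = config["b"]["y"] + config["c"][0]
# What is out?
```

Trace:
`config = { ...` → config = {'b': {'y': 24}, 'c': [24, 16, 7]}
`out = config["b"]["y"] + config["c"][0]` → out = 48
So out = 48

Answer: 48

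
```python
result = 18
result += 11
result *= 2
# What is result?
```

Trace:
`result = 18` → result = 18
`result += 11` → result = 29
`result *= 2` → result = 58
So result = 58

Answer: 58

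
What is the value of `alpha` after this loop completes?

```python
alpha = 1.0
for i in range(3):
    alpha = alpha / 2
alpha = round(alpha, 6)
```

Halving LR 3 times: 1 / 2^3
`alpha` takes the values: 1.0 → 0.5 → 0.25 → 0.125

Answer: 0.125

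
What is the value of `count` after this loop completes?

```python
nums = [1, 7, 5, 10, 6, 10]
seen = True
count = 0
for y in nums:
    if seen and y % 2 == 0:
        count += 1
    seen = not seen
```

Count even values at even positions
`count` takes the values: 0 → 1

Answer: 1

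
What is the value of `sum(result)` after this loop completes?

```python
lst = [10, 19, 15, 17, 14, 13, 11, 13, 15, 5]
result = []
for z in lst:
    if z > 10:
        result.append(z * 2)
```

Sum of doubled values > 10
`result` takes the values: [] → [38] → [38, 30] → [38, 30, 34] → [38, 30, 34, 28] → [38, 30, 34, 28, 26] → [38, 30, 34, 28, 26, 22] → [38, 30, 34, 28, 26, 22, 26] → [38, 30, 34, 28, 26, 22, 26, 30]
So `sum(result)` = 234

Answer: 234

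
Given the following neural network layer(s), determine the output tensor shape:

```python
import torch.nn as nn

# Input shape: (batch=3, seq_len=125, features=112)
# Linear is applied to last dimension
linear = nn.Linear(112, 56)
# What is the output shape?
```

Input: (3, 125, 112) -> Output: (3, 125, 56)

Answer: (3, 125, 56)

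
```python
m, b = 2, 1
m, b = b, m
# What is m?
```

Trace:
`m, b = 2, 1` → m = 2; b = 1
`m, b = b, m` → m = 1; b = 2
So m = 1

Answer: 1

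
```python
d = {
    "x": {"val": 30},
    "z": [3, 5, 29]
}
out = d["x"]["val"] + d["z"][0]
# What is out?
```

Trace:
`d = { ...` → d = {'x': {'val': 30}, 'z': [3, 5, 29]}
`out = d["x"]["val"] + d["z"][0]` → out = 33
So out = 33

Answer: 33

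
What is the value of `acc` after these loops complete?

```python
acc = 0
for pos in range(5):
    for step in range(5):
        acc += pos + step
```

Sum of all pos+step for pos,step in 5x5
`acc` takes the values: 0 → 1 → 3 → 6 → 10 → 11 → 13 → 16 → 20 → 25 → 27 → 30 → 34 → 39 → 45 → 48 → 52 → 57 → 63 → 70 → 74 → 79 → 85 → 92 → 100

Answer: 100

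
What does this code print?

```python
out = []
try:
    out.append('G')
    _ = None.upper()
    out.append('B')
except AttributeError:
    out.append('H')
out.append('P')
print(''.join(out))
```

Execution trace: 'G' (try body) → 'H' (except AttributeError) → 'P' (after the try/except). Output: GHP

Answer: GHP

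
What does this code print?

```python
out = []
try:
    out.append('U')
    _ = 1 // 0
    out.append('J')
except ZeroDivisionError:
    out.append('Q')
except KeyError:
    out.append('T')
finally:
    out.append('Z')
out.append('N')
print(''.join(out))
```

Execution trace: 'U' (try body) → 'Q' (except ZeroDivisionError) → 'Z' (finally) → 'N' (after the try/except). Output: UQZN

Answer: UQZN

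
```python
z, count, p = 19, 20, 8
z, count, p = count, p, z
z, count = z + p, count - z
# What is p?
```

Trace:
`z, count, p = 19, 20, 8` → z = 19; count = 20; p = 8
`z, count, p = count, p, z` → z = 20; count = 8; p = 19
`z, count = z + p, count - z` → z = 39; count = -12
So p = 19

Answer: 19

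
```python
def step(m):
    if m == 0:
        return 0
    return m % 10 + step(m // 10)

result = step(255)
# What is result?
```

Sum of digits of 255: 5 + 5 + 2 = 12

Answer: 12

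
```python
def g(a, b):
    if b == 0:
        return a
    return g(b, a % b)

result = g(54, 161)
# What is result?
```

g(54, 161) -> g(161, 54) -> g(54, 53) -> g(53, 1) -> g(1, 0) -> 1

Answer: 1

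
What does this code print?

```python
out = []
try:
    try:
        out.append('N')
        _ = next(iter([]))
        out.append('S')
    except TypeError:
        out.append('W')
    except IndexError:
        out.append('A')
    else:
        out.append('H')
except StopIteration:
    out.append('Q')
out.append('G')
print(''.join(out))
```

Execution trace: 'N' (try body) → 'Q' (outer except StopIteration) → 'G' (after the try/except). Output: NQG

Answer: NQG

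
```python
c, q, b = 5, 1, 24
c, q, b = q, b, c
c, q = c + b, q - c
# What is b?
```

Trace:
`c, q, b = 5, 1, 24` → c = 5; q = 1; b = 24
`c, q, b = q, b, c` → c = 1; q = 24; b = 5
`c, q = c + b, q - c` → c = 6; q = 23
So b = 5

Answer: 5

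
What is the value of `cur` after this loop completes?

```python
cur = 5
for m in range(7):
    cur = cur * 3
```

Multiply by 3, 7 times: 5 * 3^7 = 10935
`cur` takes the values: 5 → 15 → 45 → 135 → 405 → 1215 → 3645 → 10935

Answer: 10935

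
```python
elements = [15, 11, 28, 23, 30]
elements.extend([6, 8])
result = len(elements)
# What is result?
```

Trace:
`elements = [15, 11, 28, 23, 30]` → elements = [15, 11, 28, 23, 30]
`elements.extend([6, 8])` → elements = [15, 11, 28, 23, 30, 6, 8]
`result = len(elements)` → result = 7
So result = 7

Answer: 7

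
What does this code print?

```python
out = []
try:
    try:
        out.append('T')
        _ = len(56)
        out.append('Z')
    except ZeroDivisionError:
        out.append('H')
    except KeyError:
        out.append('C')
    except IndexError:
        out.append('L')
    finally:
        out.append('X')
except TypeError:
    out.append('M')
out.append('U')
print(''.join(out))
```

Execution trace: 'T' (try body) → 'X' (finally) → 'M' (outer except TypeError) → 'U' (after the try/except). Output: TXMU

Answer: TXMU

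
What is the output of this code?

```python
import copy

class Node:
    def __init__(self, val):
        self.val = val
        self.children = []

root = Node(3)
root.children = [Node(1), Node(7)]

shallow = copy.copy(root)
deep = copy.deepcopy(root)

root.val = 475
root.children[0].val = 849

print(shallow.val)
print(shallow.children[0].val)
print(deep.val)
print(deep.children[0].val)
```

Key concept: deep copy with custom objects.
Step by step:
`root = Node(3)` → root = Node(val=3, children=[])
`root.children = [Node(1), Node(7)]` → root = Node(val=3, children=[Node(val=1, children=[]), Node(val=7, children=[])])
`shallow = copy.copy(root)` → shallow = Node(val=3, children=[Node(val=1, children=[]), Node(val=7, children=[])])
`deep = copy.deepcopy(root)` → deep = Node(val=3, children=[Node(val=1, children=[]), Node(val=7, children=[])])
`root.val = 475` → root = Node(val=475, children=[Node(val=1, children=[]), Node(val=7, children=[])])
`root.children[0].val = 849` → root = Node(val=475, children=[Node(val=849, children=[]), Node(val=7, children=[])]); shallow = Node(val=3, children=[Node(val=849, children=[]), Node(val=7, children=[])])
`print(shallow.val)` → prints 3
`print(shallow.children[0].val)` → prints 849
`print(deep.val)` → prints 3
`print(deep.children[0].val)` → prints 1

Answer:
3
849
3
1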